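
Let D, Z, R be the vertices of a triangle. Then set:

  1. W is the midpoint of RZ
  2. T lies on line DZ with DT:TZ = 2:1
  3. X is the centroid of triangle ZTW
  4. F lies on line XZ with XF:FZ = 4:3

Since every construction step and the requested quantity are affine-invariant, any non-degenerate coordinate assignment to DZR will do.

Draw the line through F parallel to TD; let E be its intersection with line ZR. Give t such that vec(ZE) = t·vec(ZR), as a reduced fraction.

Choose coordinates D = (0, 0), Z = (1, 0), R = (0, 1).
1. W is the midpoint of RZ ⇒ W = (1/2, 1/2)
2. T lies on line DZ with DT:TZ = 2:1 ⇒ T = (2/3, 0)
3. X is the centroid of triangle ZTW ⇒ X = (13/18, 1/6)
4. F lies on line XZ with XF:FZ = 4:3 ⇒ F = (37/42, 1/14)
through F parallel to TD: direction (-2/3, 0); meets ZR at E = (13/14, 1/14)
E = Z + t·(R−Z) with t = 1/14

t = 1/14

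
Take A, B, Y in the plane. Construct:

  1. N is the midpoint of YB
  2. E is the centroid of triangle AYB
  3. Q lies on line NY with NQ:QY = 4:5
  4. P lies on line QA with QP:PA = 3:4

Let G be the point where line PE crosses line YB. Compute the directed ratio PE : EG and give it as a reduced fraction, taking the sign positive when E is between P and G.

Assign A = (0, 0), B = (1, 0), Y = (0, 1) — the answer is frame-independent, so this choice is without loss of generality.
1. N is the midpoint of YB ⇒ N = (1/2, 1/2)
2. E is the centroid of triangle AYB ⇒ E = (1/3, 1/3)
3. Q lies on line NY with NQ:QY = 4:5 ⇒ Q = (5/18, 13/18)
4. P lies on line QA with QP:PA = 3:4 ⇒ P = (10/63, 26/63)
line PE meets YB at G = (17/18, 1/18)
E = P + t·(G−P) with t = 2/9, so PE:EG = 2/9:7/9

PE:EG = 2/7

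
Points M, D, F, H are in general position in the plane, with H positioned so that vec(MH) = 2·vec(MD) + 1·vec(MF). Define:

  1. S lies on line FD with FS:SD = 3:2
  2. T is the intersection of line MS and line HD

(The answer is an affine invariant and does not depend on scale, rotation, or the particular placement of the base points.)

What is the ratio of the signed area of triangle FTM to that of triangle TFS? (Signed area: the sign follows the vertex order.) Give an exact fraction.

Choose coordinates M = (0, 0), D = (1, 0), F = (0, 1), H = (2, 1).
1. S lies on line FD with FS:SD = 3:2 ⇒ S = (3/5, 2/5)
2. T is the intersection of line MS and line HD ⇒ T = (3, 2)
2·[FTM] = -3, 2·[TFS] = 12/5
[FTM]:[TFS] = -3:12/5 = -5/4

[FTM]:[TFS] = -5/4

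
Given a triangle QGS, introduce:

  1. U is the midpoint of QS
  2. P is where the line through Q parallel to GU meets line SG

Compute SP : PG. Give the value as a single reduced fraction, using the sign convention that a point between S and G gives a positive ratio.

Assign Q = (0, 0), G = (1, 0), S = (0, 1) — the answer is frame-independent, so this choice is without loss of generality.
1. U is the midpoint of QS ⇒ U = (0, 1/2)
2. P is where the line through Q parallel to GU meets line SG ⇒ P = (2, -1)
P = S + t·(G−S) with t = 2, so SP:PG = t:(1−t) = 2:-1

SP:PG = -2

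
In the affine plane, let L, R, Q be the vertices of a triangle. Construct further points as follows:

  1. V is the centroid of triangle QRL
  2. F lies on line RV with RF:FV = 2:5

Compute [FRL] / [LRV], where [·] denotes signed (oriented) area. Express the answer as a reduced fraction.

[FRL]:[LRV] = -2/7

Choose coordinates L = (0, 0), R = (1, 0), Q = (0, 1).
1. V is the centroid of triangle QRL ⇒ V = (1/3, 1/3)
2. F lies on line RV with RF:FV = 2:5 ⇒ F = (17/21, 2/21)
2·[FRL] = -2/21, 2·[LRV] = 1/3
[FRL]:[LRV] = -2/21:1/3 = -2/7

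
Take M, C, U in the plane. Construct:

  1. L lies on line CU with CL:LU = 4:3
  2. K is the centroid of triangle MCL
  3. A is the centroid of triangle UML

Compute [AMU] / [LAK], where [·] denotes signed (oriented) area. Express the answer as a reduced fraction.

Work in coordinates with M = (0, 0), C = (1, 0), U = (0, 1).
1. L lies on line CU with CL:LU = 4:3 ⇒ L = (3/7, 4/7)
2. K is the centroid of triangle MCL ⇒ K = (10/21, 4/21)
3. A is the centroid of triangle UML ⇒ A = (1/7, 11/21)
2·[AMU] = -1/7, 2·[LAK] = 1/9
[AMU]:[LAK] = -1/7:1/9 = -9/7

[AMU]:[LAK] = -9/7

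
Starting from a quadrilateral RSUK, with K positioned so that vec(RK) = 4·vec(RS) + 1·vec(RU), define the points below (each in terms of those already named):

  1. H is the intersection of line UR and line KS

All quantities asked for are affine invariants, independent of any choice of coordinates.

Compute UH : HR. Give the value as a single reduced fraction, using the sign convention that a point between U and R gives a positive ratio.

UH:HR = -4

Assign R = (0, 0), S = (1, 0), U = (0, 1), K = (4, 1) — the answer is frame-independent, so this choice is without loss of generality.
1. H is the intersection of line UR and line KS ⇒ H = (0, -1/3)
H = U + t·(R−U) with t = 4/3, so UH:HR = t:(1−t) = 4/3:-1/3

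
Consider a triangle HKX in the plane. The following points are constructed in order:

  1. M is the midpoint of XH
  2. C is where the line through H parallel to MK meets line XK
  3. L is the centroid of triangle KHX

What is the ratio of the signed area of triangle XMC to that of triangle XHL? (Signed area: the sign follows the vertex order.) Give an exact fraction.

[XMC]:[XHL] = 3

Work in coordinates with H = (0, 0), K = (1, 0), X = (0, 1).
1. M is the midpoint of XH ⇒ M = (0, 1/2)
2. C is where the line through H parallel to MK meets line XK ⇒ C = (2, -1)
3. L is the centroid of triangle KHX ⇒ L = (1/3, 1/3)
2·[XMC] = 1, 2·[XHL] = 1/3
[XMC]:[XHL] = 1:1/3 = 3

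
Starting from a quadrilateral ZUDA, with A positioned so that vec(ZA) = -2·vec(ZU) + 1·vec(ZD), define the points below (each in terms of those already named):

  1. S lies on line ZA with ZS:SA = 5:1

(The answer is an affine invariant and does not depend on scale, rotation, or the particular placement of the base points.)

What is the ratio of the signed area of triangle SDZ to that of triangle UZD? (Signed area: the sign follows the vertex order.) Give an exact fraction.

Set Z = (0, 0), U = (1, 0), D = (0, 1), A = (-2, 1); any affine frame gives the same invariant.
1. S lies on line ZA with ZS:SA = 5:1 ⇒ S = (-5/3, 5/6)
2·[SDZ] = -5/3, 2·[UZD] = -1
[SDZ]:[UZD] = -5/3:-1 = 5/3

[SDZ]:[UZD] = 5/3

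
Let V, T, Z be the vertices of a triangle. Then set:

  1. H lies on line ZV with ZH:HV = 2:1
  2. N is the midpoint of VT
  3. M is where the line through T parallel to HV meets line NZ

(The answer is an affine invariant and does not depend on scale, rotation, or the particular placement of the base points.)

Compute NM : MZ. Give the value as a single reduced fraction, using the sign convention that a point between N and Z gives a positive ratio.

NM:MZ = -1/2

Work in coordinates with V = (0, 0), T = (1, 0), Z = (0, 1).
1. H lies on line ZV with ZH:HV = 2:1 ⇒ H = (0, 1/3)
2. N is the midpoint of VT ⇒ N = (1/2, 0)
3. M is where the line through T parallel to HV meets line NZ ⇒ M = (1, -1)
M = N + t·(Z−N) with t = -1, so NM:MZ = t:(1−t) = -1:2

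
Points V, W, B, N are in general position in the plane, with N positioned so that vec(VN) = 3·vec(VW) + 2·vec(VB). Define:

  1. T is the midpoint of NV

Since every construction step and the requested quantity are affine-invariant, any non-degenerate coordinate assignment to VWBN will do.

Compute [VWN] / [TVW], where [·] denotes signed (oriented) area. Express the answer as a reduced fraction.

Choose coordinates V = (0, 0), W = (1, 0), B = (0, 1), N = (3, 2).
1. T is the midpoint of NV ⇒ T = (3/2, 1)
2·[VWN] = 2, 2·[TVW] = 1
[VWN]:[TVW] = 2:1 = 2

[VWN]:[TVW] = 2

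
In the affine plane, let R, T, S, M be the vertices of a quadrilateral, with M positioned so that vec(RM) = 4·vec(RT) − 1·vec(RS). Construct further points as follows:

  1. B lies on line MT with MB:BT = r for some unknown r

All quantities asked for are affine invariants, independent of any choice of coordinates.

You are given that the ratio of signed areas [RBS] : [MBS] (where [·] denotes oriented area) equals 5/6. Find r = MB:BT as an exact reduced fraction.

r = -3/2

Assign R = (0, 0), T = (1, 0), S = (0, 1), M = (4, -1) — the answer is frame-independent, so this choice is without loss of generality.
1. With MB:BT = r, write λ = r/(r+1) so B = M + λ·(T−M); B is affine-linear in λ
Every point depending on B is an affine combination of B and λ-independent points, so each such coordinate is linear in λ; the λ² term in each signed area is a multiple of (T−M)×(T−M) = 0, so 2·[RBS] and 2·[MBS] are each linear in λ. Evaluating at λ=0 and λ=1:
  2·[RBS] = -3·λ + 4,   2·[MBS] = -2·λ
So [RBS]:[MBS] = (-3·λ + 4) / (-2·λ). Setting this equal to 5/6:
  -3·λ + 4 = 5/6·(-2·λ)  ⇒  λ = 3
Then r = λ/(1−λ) = (3)/(-2) = -3/2. Check: with r = -3/2, B = (-5, 2) and [RBS]:[MBS] = 5/6 as required.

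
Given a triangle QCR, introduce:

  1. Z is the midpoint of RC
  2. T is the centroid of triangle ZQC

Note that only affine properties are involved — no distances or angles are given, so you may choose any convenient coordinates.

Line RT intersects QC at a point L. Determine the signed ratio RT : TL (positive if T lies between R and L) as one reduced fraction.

Work in coordinates with Q = (0, 0), C = (1, 0), R = (0, 1).
1. Z is the midpoint of RC ⇒ Z = (1/2, 1/2)
2. T is the centroid of triangle ZQC ⇒ T = (1/2, 1/6)
line RT meets QC at L = (3/5, 0)
T = R + t·(L−R) with t = 5/6, so RT:TL = 5/6:1/6

RT:TL = 5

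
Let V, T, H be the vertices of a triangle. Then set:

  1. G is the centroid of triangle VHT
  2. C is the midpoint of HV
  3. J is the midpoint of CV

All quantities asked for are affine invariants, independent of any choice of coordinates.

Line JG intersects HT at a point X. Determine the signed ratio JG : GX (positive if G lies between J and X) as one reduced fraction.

JG:GX = 5/4

Work in coordinates with V = (0, 0), T = (1, 0), H = (0, 1).
1. G is the centroid of triangle VHT ⇒ G = (1/3, 1/3)
2. C is the midpoint of HV ⇒ C = (0, 1/2)
3. J is the midpoint of CV ⇒ J = (0, 1/4)
line JG meets HT at X = (3/5, 2/5)
G = J + t·(X−J) with t = 5/9, so JG:GX = 5/9:4/9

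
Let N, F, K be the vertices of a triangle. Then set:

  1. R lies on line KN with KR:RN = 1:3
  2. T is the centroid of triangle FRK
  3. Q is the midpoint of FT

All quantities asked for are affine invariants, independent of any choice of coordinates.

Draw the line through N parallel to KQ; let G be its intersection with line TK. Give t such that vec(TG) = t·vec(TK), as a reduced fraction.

t = -15

Assign N = (0, 0), F = (1, 0), K = (0, 1) — the answer is frame-independent, so this choice is without loss of generality.
1. R lies on line KN with KR:RN = 1:3 ⇒ R = (0, 3/4)
2. T is the centroid of triangle FRK ⇒ T = (1/3, 7/12)
3. Q is the midpoint of FT ⇒ Q = (2/3, 7/24)
through N parallel to KQ: direction (2/3, -17/24); meets TK at G = (16/3, -17/3)
G = T + t·(K−T) with t = -15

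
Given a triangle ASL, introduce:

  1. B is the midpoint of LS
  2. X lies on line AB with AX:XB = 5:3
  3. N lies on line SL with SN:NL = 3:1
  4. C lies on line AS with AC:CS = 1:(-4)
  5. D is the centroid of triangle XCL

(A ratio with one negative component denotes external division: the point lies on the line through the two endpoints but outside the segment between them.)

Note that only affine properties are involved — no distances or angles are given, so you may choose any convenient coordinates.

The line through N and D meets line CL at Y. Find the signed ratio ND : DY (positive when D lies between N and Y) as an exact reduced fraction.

Work in coordinates with A = (0, 0), S = (1, 0), L = (0, 1).
1. B is the midpoint of LS ⇒ B = (1/2, 1/2)
2. X lies on line AB with AX:XB = 5:3 ⇒ X = (5/16, 5/16)
3. N lies on line SL with SN:NL = 3:1 ⇒ N = (1/4, 3/4)
4. C lies on line AS with AC:CS = 1:(-4) ⇒ C = (-1/3, 0)
5. D is the centroid of triangle XCL ⇒ D = (-1/144, 7/16)
line ND meets CL at Y = (-41/132, 3/44)
D = N + t·(Y−N) with t = 11/24, so ND:DY = 11/24:13/24

ND:DY = 11/13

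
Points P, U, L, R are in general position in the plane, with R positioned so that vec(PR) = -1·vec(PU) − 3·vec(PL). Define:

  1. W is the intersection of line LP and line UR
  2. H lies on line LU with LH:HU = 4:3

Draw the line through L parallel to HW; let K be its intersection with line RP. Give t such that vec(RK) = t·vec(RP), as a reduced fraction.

Choose coordinates P = (0, 0), U = (1, 0), L = (0, 1), R = (-1, -3).
1. W is the intersection of line LP and line UR ⇒ W = (0, -3/2)
2. H lies on line LU with LH:HU = 4:3 ⇒ H = (4/7, 3/7)
through L parallel to HW: direction (-4/7, -27/14); meets RP at K = (-8/3, -8)
K = R + t·(P−R) with t = -5/3

t = -5/3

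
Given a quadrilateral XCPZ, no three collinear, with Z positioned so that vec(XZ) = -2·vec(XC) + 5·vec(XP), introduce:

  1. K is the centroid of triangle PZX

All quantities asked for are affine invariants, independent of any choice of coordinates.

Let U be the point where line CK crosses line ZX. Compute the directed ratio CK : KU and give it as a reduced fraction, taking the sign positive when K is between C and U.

CK:KU = 13/2

Set X = (0, 0), C = (1, 0), P = (0, 1), Z = (-2, 5); any affine frame gives the same invariant.
1. K is the centroid of triangle PZX ⇒ K = (-2/3, 2)
line CK meets ZX at U = (-12/13, 30/13)
K = C + t·(U−C) with t = 13/15, so CK:KU = 13/15:2/15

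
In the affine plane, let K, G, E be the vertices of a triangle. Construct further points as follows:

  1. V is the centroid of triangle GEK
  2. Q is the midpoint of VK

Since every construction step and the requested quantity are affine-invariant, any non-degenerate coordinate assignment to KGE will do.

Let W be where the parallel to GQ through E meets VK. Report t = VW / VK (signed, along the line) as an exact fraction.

t = -3/2

Set K = (0, 0), G = (1, 0), E = (0, 1); any affine frame gives the same invariant.
1. V is the centroid of triangle GEK ⇒ V = (1/3, 1/3)
2. Q is the midpoint of VK ⇒ Q = (1/6, 1/6)
through E parallel to GQ: direction (-5/6, 1/6); meets VK at W = (5/6, 5/6)
W = V + t·(K−V) with t = -3/2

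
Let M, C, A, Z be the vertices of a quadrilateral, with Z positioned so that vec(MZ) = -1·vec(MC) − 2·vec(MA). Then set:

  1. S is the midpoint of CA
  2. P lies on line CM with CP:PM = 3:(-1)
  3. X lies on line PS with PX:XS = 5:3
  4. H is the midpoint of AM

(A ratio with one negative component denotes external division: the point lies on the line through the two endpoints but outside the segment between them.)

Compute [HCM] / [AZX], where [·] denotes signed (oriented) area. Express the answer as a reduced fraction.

Choose coordinates M = (0, 0), C = (1, 0), A = (0, 1), Z = (-1, -2).
1. S is the midpoint of CA ⇒ S = (1/2, 1/2)
2. P lies on line CM with CP:PM = 3:(-1) ⇒ P = (-1/2, 0)
3. X lies on line PS with PX:XS = 5:3 ⇒ X = (1/8, 5/16)
4. H is the midpoint of AM ⇒ H = (0, 1/2)
2·[HCM] = -1/2, 2·[AZX] = 17/16
[HCM]:[AZX] = -1/2:17/16 = -8/17

[HCM]:[AZX] = -8/17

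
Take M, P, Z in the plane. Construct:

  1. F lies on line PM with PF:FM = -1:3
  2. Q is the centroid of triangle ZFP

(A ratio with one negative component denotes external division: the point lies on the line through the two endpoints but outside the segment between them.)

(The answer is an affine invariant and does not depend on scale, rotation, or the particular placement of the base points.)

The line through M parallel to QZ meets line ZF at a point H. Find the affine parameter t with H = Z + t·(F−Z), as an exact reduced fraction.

t = -5

Work in coordinates with M = (0, 0), P = (1, 0), Z = (0, 1).
1. F lies on line PM with PF:FM = -1:3 ⇒ F = (3/2, 0)
2. Q is the centroid of triangle ZFP ⇒ Q = (5/6, 1/3)
through M parallel to QZ: direction (-5/6, 2/3); meets ZF at H = (-15/2, 6)
H = Z + t·(F−Z) with t = -5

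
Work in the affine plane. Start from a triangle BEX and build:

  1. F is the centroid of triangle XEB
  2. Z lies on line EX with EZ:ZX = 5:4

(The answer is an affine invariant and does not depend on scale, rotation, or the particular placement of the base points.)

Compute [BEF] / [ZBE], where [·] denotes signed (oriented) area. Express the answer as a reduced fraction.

[BEF]:[ZBE] = 3/5

Work in coordinates with B = (0, 0), E = (1, 0), X = (0, 1).
1. F is the centroid of triangle XEB ⇒ F = (1/3, 1/3)
2. Z lies on line EX with EZ:ZX = 5:4 ⇒ Z = (4/9, 5/9)
2·[BEF] = 1/3, 2·[ZBE] = 5/9
[BEF]:[ZBE] = 1/3:5/9 = 3/5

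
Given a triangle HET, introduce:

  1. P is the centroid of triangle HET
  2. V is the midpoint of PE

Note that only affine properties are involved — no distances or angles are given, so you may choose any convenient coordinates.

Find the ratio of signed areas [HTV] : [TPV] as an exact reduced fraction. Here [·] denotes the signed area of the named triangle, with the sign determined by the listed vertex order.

[HTV]:[TPV] = -4

Assign H = (0, 0), E = (1, 0), T = (0, 1) — the answer is frame-independent, so this choice is without loss of generality.
1. P is the centroid of triangle HET ⇒ P = (1/3, 1/3)
2. V is the midpoint of PE ⇒ V = (2/3, 1/6)
2·[HTV] = -2/3, 2·[TPV] = 1/6
[HTV]:[TPV] = -2/3:1/6 = -4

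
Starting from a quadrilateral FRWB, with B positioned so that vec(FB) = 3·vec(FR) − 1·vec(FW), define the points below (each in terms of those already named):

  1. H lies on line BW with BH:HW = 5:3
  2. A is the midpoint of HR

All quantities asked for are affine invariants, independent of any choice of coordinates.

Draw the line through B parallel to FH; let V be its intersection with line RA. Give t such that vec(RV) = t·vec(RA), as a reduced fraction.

Assign F = (0, 0), R = (1, 0), W = (0, 1), B = (3, -1) — the answer is frame-independent, so this choice is without loss of generality.
1. H lies on line BW with BH:HW = 5:3 ⇒ H = (9/8, 1/4)
2. A is the midpoint of HR ⇒ A = (17/16, 1/8)
through B parallel to FH: direction (9/8, 1/4); meets RA at V = (3/16, -13/8)
V = R + t·(A−R) with t = -13

t = -13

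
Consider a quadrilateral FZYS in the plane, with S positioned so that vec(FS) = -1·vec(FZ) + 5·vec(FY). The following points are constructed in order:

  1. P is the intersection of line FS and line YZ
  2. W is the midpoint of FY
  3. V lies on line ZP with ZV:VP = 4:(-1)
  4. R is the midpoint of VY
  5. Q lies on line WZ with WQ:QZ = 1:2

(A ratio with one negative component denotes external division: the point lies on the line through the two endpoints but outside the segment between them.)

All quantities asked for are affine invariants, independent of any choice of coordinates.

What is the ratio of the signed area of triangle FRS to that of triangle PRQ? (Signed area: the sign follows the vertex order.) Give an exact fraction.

[FRS]:[PRQ] = -12

Work in coordinates with F = (0, 0), Z = (1, 0), Y = (0, 1), S = (-1, 5).
1. P is the intersection of line FS and line YZ ⇒ P = (-1/4, 5/4)
2. W is the midpoint of FY ⇒ W = (0, 1/2)
3. V lies on line ZP with ZV:VP = 4:(-1) ⇒ V = (-2/3, 5/3)
4. R is the midpoint of VY ⇒ R = (-1/3, 4/3)
5. Q lies on line WZ with WQ:QZ = 1:2 ⇒ Q = (1/3, 1/3)
2·[FRS] = -1/3, 2·[PRQ] = 1/36
[FRS]:[PRQ] = -1/3:1/36 = -12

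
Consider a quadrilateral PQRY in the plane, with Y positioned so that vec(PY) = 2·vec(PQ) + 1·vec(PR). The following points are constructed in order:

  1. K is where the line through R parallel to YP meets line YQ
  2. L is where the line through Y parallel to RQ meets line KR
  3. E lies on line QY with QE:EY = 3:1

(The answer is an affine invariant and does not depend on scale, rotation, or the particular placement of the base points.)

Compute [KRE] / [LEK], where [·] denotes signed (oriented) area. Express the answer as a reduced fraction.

Set P = (0, 0), Q = (1, 0), R = (0, 1), Y = (2, 1); any affine frame gives the same invariant.
1. K is where the line through R parallel to YP meets line YQ ⇒ K = (4, 3)
2. L is where the line through Y parallel to RQ meets line KR ⇒ L = (4/3, 5/3)
3. E lies on line QY with QE:EY = 3:1 ⇒ E = (7/4, 3/4)
2·[KRE] = 9/2, 2·[LEK] = 3
[KRE]:[LEK] = 9/2:3 = 3/2

[KRE]:[LEK] = 3/2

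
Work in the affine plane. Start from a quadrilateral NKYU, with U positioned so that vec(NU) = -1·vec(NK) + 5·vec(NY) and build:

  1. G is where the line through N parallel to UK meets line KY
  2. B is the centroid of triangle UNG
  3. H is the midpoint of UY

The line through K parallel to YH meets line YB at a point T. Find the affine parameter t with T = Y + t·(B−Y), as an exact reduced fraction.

Choose coordinates N = (0, 0), K = (1, 0), Y = (0, 1), U = (-1, 5).
1. G is where the line through N parallel to UK meets line KY ⇒ G = (-2/3, 5/3)
2. B is the centroid of triangle UNG ⇒ B = (-5/9, 20/9)
3. H is the midpoint of UY ⇒ H = (-1/2, 3)
through K parallel to YH: direction (-1/2, 2); meets YB at T = (5/3, -8/3)
T = Y + t·(B−Y) with t = -3

t = -3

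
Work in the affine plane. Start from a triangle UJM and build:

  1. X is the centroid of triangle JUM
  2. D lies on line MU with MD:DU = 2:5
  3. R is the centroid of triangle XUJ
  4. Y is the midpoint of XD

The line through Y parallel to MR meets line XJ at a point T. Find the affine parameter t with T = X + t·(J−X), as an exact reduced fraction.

Set U = (0, 0), J = (1, 0), M = (0, 1); any affine frame gives the same invariant.
1. X is the centroid of triangle JUM ⇒ X = (1/3, 1/3)
2. D lies on line MU with MD:DU = 2:5 ⇒ D = (0, 5/7)
3. R is the centroid of triangle XUJ ⇒ R = (4/9, 1/9)
4. Y is the midpoint of XD ⇒ Y = (1/6, 11/21)
through Y parallel to MR: direction (4/9, -8/9); meets XJ at T = (5/21, 8/21)
T = X + t·(J−X) with t = -1/7

t = -1/7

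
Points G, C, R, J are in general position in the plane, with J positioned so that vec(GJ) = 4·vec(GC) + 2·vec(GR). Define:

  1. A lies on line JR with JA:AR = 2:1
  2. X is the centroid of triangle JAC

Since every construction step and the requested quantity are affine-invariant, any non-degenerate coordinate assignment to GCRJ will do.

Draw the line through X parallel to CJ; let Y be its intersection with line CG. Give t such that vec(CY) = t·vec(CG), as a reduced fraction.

Choose coordinates G = (0, 0), C = (1, 0), R = (0, 1), J = (4, 2).
1. A lies on line JR with JA:AR = 2:1 ⇒ A = (4/3, 4/3)
2. X is the centroid of triangle JAC ⇒ X = (19/9, 10/9)
through X parallel to CJ: direction (3, 2); meets CG at Y = (4/9, 0)
Y = C + t·(G−C) with t = 5/9

t = 5/9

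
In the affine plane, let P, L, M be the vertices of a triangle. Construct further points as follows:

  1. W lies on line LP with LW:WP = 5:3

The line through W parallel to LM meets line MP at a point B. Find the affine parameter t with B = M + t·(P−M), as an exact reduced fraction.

Assign P = (0, 0), L = (1, 0), M = (0, 1) — the answer is frame-independent, so this choice is without loss of generality.
1. W lies on line LP with LW:WP = 5:3 ⇒ W = (3/8, 0)
through W parallel to LM: direction (-1, 1); meets MP at B = (0, 3/8)
B = M + t·(P−M) with t = 5/8

t = 5/8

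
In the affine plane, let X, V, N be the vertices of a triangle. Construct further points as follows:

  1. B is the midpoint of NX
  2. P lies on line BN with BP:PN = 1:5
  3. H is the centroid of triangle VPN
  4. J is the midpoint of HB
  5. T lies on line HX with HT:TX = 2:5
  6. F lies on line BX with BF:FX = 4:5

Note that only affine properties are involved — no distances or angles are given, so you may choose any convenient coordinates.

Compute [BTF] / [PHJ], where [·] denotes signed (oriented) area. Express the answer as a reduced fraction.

[BTF]:[PHJ] = 80/21

Work in coordinates with X = (0, 0), V = (1, 0), N = (0, 1).
1. B is the midpoint of NX ⇒ B = (0, 1/2)
2. P lies on line BN with BP:PN = 1:5 ⇒ P = (0, 7/12)
3. H is the centroid of triangle VPN ⇒ H = (1/3, 19/36)
4. J is the midpoint of HB ⇒ J = (1/6, 37/72)
5. T lies on line HX with HT:TX = 2:5 ⇒ T = (5/21, 95/252)
6. F lies on line BX with BF:FX = 4:5 ⇒ F = (0, 5/18)
2·[BTF] = -10/189, 2·[PHJ] = -1/72
[BTF]:[PHJ] = -10/189:-1/72 = 80/21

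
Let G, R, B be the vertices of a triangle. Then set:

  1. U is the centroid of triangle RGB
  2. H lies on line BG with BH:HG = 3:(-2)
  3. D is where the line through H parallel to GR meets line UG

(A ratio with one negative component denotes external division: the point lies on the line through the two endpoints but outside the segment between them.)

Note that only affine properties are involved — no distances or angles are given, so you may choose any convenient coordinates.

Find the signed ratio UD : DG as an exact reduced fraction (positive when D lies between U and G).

UD:DG = -7/6

Work in coordinates with G = (0, 0), R = (1, 0), B = (0, 1).
1. U is the centroid of triangle RGB ⇒ U = (1/3, 1/3)
2. H lies on line BG with BH:HG = 3:(-2) ⇒ H = (0, -2)
3. D is where the line through H parallel to GR meets line UG ⇒ D = (-2, -2)
D = U + t·(G−U) with t = 7, so UD:DG = t:(1−t) = 7:-6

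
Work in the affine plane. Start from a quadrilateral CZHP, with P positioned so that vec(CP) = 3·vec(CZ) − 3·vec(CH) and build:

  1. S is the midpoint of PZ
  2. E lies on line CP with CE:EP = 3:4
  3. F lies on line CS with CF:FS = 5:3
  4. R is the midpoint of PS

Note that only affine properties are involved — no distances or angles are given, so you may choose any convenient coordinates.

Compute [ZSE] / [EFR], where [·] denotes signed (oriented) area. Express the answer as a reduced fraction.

Set C = (0, 0), Z = (1, 0), H = (0, 1), P = (3, -3); any affine frame gives the same invariant.
1. S is the midpoint of PZ ⇒ S = (2, -3/2)
2. E lies on line CP with CE:EP = 3:4 ⇒ E = (9/7, -9/7)
3. F lies on line CS with CF:FS = 5:3 ⇒ F = (5/4, -15/16)
4. R is the midpoint of PS ⇒ R = (5/2, -9/4)
2·[ZSE] = -6/7, 2·[EFR] = -87/224
[ZSE]:[EFR] = -6/7:-87/224 = 64/29

[ZSE]:[EFR] = 64/29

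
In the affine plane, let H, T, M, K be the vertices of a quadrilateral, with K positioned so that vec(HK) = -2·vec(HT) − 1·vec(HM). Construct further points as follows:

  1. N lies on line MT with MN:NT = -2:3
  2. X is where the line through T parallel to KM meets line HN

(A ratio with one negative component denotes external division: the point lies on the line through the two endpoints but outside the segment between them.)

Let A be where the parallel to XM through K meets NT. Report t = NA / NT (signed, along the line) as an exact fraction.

t = -4/9

Work in coordinates with H = (0, 0), T = (1, 0), M = (0, 1), K = (-2, -1).
1. N lies on line MT with MN:NT = -2:3 ⇒ N = (-2, 3)
2. X is where the line through T parallel to KM meets line HN ⇒ X = (2/5, -3/5)
through K parallel to XM: direction (-2/5, 8/5); meets NT at A = (-10/3, 13/3)
A = N + t·(T−N) with t = -4/9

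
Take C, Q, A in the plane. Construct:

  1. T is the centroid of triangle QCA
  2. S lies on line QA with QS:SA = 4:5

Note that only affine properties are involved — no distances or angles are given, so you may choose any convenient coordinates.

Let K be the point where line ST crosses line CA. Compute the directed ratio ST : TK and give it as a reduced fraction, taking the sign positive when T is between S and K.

Work in coordinates with C = (0, 0), Q = (1, 0), A = (0, 1).
1. T is the centroid of triangle QCA ⇒ T = (1/3, 1/3)
2. S lies on line QA with QS:SA = 4:5 ⇒ S = (5/9, 4/9)
line ST meets CA at K = (0, 1/6)
T = S + t·(K−S) with t = 2/5, so ST:TK = 2/5:3/5

ST:TK = 2/3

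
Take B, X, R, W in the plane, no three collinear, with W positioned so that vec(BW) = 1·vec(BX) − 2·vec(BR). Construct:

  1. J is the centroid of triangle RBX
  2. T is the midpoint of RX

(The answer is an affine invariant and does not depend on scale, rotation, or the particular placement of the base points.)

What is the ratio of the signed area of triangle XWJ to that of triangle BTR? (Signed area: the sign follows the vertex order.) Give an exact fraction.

[XWJ]:[BTR] = -8/3

Work in coordinates with B = (0, 0), X = (1, 0), R = (0, 1), W = (1, -2).
1. J is the centroid of triangle RBX ⇒ J = (1/3, 1/3)
2. T is the midpoint of RX ⇒ T = (1/2, 1/2)
2·[XWJ] = -4/3, 2·[BTR] = 1/2
[XWJ]:[BTR] = -4/3:1/2 = -8/3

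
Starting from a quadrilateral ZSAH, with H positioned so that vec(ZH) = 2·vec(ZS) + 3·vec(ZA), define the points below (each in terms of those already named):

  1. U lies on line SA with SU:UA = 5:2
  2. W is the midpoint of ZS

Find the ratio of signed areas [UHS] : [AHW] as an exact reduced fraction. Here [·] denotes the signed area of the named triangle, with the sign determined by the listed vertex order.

Choose coordinates Z = (0, 0), S = (1, 0), A = (0, 1), H = (2, 3).
1. U lies on line SA with SU:UA = 5:2 ⇒ U = (2/7, 5/7)
2. W is the midpoint of ZS ⇒ W = (1/2, 0)
2·[UHS] = -20/7, 2·[AHW] = -3
[UHS]:[AHW] = -20/7:-3 = 20/21

[UHS]:[AHW] = 20/21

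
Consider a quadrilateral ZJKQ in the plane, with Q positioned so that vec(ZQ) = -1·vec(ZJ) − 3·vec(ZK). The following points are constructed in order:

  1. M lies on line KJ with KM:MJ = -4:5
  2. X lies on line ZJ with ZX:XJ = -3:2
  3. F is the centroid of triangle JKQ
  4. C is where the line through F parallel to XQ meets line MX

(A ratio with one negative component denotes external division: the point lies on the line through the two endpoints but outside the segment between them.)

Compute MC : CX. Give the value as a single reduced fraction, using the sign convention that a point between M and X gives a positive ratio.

MC:CX = 104/19

Choose coordinates Z = (0, 0), J = (1, 0), K = (0, 1), Q = (-1, -3).
1. M lies on line KJ with KM:MJ = -4:5 ⇒ M = (-4, 5)
2. X lies on line ZJ with ZX:XJ = -3:2 ⇒ X = (3, 0)
3. F is the centroid of triangle JKQ ⇒ F = (0, -2/3)
4. C is where the line through F parallel to XQ meets line MX ⇒ C = (236/123, 95/123)
C = M + t·(X−M) with t = 104/123, so MC:CX = t:(1−t) = 104/123:19/123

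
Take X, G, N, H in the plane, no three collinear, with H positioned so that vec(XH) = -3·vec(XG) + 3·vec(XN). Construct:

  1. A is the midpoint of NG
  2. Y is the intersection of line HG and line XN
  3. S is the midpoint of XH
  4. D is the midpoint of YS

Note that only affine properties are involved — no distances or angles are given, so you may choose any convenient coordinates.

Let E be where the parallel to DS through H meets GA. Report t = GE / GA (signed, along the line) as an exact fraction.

t = 4

Choose coordinates X = (0, 0), G = (1, 0), N = (0, 1), H = (-3, 3).
1. A is the midpoint of NG ⇒ A = (1/2, 1/2)
2. Y is the intersection of line HG and line XN ⇒ Y = (0, 3/4)
3. S is the midpoint of XH ⇒ S = (-3/2, 3/2)
4. D is the midpoint of YS ⇒ D = (-3/4, 9/8)
through H parallel to DS: direction (-3/4, 3/8); meets GA at E = (-1, 2)
E = G + t·(A−G) with t = 4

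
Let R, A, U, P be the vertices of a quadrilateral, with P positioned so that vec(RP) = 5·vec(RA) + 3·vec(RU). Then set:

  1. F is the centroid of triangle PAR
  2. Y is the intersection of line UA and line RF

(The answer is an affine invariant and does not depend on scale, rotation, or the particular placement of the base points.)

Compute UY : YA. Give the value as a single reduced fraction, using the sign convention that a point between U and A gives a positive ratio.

UY:YA = 2

Set R = (0, 0), A = (1, 0), U = (0, 1), P = (5, 3); any affine frame gives the same invariant.
1. F is the centroid of triangle PAR ⇒ F = (2, 1)
2. Y is the intersection of line UA and line RF ⇒ Y = (2/3, 1/3)
Y = U + t·(A−U) with t = 2/3, so UY:YA = t:(1−t) = 2/3:1/3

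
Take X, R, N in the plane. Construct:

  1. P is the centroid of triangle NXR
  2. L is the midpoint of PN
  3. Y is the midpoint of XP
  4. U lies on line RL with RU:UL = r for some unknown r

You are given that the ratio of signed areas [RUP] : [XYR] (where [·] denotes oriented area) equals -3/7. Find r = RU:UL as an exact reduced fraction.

Choose coordinates X = (0, 0), R = (1, 0), N = (0, 1).
1. P is the centroid of triangle NXR ⇒ P = (1/3, 1/3)
2. L is the midpoint of PN ⇒ L = (1/6, 2/3)
3. Y is the midpoint of XP ⇒ Y = (1/6, 1/6)
4. With RU:UL = r, write λ = r/(r+1) so U = R + λ·(L−R); U is affine-linear in λ
Every point depending on U is an affine combination of U and λ-independent points, so each such coordinate is linear in λ; the λ² term in each signed area is a multiple of (L−R)×(L−R) = 0, so 2·[RUP] and 2·[XYR] are each linear in λ. Evaluating at λ=0 and λ=1:
  2·[RUP] = 1/6·λ,   2·[XYR] = -1/6
So [RUP]:[XYR] = (1/6·λ) / (-1/6). Setting this equal to -3/7:
  1/6·λ = -3/7·(-1/6)  ⇒  λ = 3/7
Then r = λ/(1−λ) = (3/7)/(4/7) = 3/4. Check: with r = 3/4, U = (9/14, 2/7) and [RUP]:[XYR] = -3/7 as required.

r = 3/4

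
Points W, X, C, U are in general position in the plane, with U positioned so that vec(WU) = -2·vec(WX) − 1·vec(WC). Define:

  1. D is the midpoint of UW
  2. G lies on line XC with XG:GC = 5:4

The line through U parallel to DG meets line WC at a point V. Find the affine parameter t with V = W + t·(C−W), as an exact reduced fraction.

t = 6/13

Assign W = (0, 0), X = (1, 0), C = (0, 1), U = (-2, -1) — the answer is frame-independent, so this choice is without loss of generality.
1. D is the midpoint of UW ⇒ D = (-1, -1/2)
2. G lies on line XC with XG:GC = 5:4 ⇒ G = (4/9, 5/9)
through U parallel to DG: direction (13/9, 19/18); meets WC at V = (0, 6/13)
V = W + t·(C−W) with t = 6/13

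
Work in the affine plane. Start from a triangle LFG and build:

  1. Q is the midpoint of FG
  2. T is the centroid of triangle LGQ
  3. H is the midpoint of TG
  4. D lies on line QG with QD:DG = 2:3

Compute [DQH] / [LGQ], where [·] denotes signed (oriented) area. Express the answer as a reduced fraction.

Choose coordinates L = (0, 0), F = (1, 0), G = (0, 1).
1. Q is the midpoint of FG ⇒ Q = (1/2, 1/2)
2. T is the centroid of triangle LGQ ⇒ T = (1/6, 1/2)
3. H is the midpoint of TG ⇒ H = (1/12, 3/4)
4. D lies on line QG with QD:DG = 2:3 ⇒ D = (3/10, 7/10)
2·[DQH] = -1/30, 2·[LGQ] = -1/2
[DQH]:[LGQ] = -1/30:-1/2 = 1/15

[DQH]:[LGQ] = 1/15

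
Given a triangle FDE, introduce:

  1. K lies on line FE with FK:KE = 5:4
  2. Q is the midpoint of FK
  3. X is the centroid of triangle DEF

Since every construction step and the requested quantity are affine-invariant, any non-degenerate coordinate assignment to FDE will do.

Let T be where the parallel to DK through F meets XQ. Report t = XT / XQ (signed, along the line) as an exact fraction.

t = 28/13

Choose coordinates F = (0, 0), D = (1, 0), E = (0, 1).
1. K lies on line FE with FK:KE = 5:4 ⇒ K = (0, 5/9)
2. Q is the midpoint of FK ⇒ Q = (0, 5/18)
3. X is the centroid of triangle DEF ⇒ X = (1/3, 1/3)
through F parallel to DK: direction (-1, 5/9); meets XQ at T = (-5/13, 25/117)
T = X + t·(Q−X) with t = 28/13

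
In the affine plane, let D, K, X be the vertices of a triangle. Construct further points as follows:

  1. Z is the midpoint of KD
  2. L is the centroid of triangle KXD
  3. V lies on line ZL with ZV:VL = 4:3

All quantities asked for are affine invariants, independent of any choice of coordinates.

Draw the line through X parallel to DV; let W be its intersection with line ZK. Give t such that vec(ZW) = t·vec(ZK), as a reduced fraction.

t = -21/4

Choose coordinates D = (0, 0), K = (1, 0), X = (0, 1).
1. Z is the midpoint of KD ⇒ Z = (1/2, 0)
2. L is the centroid of triangle KXD ⇒ L = (1/3, 1/3)
3. V lies on line ZL with ZV:VL = 4:3 ⇒ V = (17/42, 4/21)
through X parallel to DV: direction (17/42, 4/21); meets ZK at W = (-17/8, 0)
W = Z + t·(K−Z) with t = -21/4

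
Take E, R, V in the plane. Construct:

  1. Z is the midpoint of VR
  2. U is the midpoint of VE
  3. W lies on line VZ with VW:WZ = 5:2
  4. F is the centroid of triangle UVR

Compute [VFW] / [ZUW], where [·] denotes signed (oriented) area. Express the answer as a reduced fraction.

[VFW]:[ZUW] = -5/6

Work in coordinates with E = (0, 0), R = (1, 0), V = (0, 1).
1. Z is the midpoint of VR ⇒ Z = (1/2, 1/2)
2. U is the midpoint of VE ⇒ U = (0, 1/2)
3. W lies on line VZ with VW:WZ = 5:2 ⇒ W = (5/14, 9/14)
4. F is the centroid of triangle UVR ⇒ F = (1/3, 1/2)
2·[VFW] = 5/84, 2·[ZUW] = -1/14
[VFW]:[ZUW] = 5/84:-1/14 = -5/6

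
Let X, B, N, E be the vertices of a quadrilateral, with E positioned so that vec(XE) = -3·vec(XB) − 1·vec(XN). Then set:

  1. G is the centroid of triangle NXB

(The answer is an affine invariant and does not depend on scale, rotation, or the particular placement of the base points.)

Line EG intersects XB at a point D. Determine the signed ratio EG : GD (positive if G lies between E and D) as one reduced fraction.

EG:GD = -4

Work in coordinates with X = (0, 0), B = (1, 0), N = (0, 1), E = (-3, -1).
1. G is the centroid of triangle NXB ⇒ G = (1/3, 1/3)
line EG meets XB at D = (-1/2, 0)
G = E + t·(D−E) with t = 4/3, so EG:GD = 4/3:-1/3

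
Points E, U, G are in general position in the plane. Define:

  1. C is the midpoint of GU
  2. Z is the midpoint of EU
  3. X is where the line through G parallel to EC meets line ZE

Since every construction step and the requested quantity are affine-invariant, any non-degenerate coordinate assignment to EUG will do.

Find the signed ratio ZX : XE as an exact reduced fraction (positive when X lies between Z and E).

ZX:XE = -3/2

Work in coordinates with E = (0, 0), U = (1, 0), G = (0, 1).
1. C is the midpoint of GU ⇒ C = (1/2, 1/2)
2. Z is the midpoint of EU ⇒ Z = (1/2, 0)
3. X is where the line through G parallel to EC meets line ZE ⇒ X = (-1, 0)
X = Z + t·(E−Z) with t = 3, so ZX:XE = t:(1−t) = 3:-2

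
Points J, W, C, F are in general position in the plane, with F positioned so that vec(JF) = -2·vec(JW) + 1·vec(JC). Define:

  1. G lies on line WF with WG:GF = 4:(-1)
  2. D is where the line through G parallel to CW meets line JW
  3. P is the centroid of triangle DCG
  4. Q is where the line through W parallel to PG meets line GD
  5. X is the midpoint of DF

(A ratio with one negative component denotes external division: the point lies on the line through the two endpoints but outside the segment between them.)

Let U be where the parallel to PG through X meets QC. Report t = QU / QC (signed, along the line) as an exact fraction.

Work in coordinates with J = (0, 0), W = (1, 0), C = (0, 1), F = (-2, 1).
1. G lies on line WF with WG:GF = 4:(-1) ⇒ G = (-3, 4/3)
2. D is where the line through G parallel to CW meets line JW ⇒ D = (-5/3, 0)
3. P is the centroid of triangle DCG ⇒ P = (-14/9, 7/9)
4. Q is where the line through W parallel to PG meets line GD ⇒ Q = (-10/3, 5/3)
5. X is the midpoint of DF ⇒ X = (-11/6, 1/2)
through X parallel to PG: direction (-13/9, 5/9); meets QC at U = (-235/36, 83/36)
U = Q + t·(C−Q) with t = -23/24

t = -23/24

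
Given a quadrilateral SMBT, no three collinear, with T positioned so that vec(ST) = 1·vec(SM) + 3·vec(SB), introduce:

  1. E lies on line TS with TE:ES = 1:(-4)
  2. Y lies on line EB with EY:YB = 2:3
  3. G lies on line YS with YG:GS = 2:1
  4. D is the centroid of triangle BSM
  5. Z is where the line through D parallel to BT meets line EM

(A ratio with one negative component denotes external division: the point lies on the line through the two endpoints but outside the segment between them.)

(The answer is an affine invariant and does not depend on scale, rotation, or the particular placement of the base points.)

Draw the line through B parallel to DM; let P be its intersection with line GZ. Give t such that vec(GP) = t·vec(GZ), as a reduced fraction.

t = -4/91

Choose coordinates S = (0, 0), M = (1, 0), B = (0, 1), T = (1, 3).
1. E lies on line TS with TE:ES = 1:(-4) ⇒ E = (4/3, 4)
2. Y lies on line EB with EY:YB = 2:3 ⇒ Y = (4/5, 14/5)
3. G lies on line YS with YG:GS = 2:1 ⇒ G = (4/15, 14/15)
4. D is the centroid of triangle BSM ⇒ D = (1/3, 1/3)
5. Z is where the line through D parallel to BT meets line EM ⇒ Z = (7/6, 2)
through B parallel to DM: direction (2/3, -1/3); meets GZ at P = (62/273, 242/273)
P = G + t·(Z−G) with t = -4/91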